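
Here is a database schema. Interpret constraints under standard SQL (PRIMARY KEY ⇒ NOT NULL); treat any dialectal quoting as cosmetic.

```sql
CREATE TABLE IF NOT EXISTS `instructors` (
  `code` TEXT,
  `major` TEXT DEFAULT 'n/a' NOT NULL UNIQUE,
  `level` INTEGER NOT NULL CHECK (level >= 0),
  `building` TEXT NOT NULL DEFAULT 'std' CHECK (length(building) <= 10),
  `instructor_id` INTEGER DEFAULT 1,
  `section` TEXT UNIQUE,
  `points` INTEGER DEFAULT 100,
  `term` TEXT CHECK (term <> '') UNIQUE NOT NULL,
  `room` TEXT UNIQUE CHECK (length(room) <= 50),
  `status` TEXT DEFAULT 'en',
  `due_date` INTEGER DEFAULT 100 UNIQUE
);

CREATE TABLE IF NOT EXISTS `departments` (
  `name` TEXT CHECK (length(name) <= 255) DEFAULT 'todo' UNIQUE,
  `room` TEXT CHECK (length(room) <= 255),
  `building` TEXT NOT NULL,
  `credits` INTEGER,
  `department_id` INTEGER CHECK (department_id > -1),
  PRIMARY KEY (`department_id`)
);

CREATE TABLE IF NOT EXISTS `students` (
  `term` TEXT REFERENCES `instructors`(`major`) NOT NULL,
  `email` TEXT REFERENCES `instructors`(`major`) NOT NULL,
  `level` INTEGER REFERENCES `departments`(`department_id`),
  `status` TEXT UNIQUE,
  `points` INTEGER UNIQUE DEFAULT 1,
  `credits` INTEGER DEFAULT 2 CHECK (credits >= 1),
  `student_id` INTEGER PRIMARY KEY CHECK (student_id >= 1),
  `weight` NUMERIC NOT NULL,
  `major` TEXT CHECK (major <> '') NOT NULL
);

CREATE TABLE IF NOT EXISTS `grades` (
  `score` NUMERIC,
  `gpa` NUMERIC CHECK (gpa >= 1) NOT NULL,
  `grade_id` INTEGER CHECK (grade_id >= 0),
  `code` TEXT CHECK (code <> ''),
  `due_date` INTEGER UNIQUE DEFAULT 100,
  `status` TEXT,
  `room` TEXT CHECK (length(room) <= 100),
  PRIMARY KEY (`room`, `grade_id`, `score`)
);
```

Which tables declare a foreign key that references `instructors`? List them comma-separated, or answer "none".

students

- students.term references instructors(major).
- students.email references instructors(major).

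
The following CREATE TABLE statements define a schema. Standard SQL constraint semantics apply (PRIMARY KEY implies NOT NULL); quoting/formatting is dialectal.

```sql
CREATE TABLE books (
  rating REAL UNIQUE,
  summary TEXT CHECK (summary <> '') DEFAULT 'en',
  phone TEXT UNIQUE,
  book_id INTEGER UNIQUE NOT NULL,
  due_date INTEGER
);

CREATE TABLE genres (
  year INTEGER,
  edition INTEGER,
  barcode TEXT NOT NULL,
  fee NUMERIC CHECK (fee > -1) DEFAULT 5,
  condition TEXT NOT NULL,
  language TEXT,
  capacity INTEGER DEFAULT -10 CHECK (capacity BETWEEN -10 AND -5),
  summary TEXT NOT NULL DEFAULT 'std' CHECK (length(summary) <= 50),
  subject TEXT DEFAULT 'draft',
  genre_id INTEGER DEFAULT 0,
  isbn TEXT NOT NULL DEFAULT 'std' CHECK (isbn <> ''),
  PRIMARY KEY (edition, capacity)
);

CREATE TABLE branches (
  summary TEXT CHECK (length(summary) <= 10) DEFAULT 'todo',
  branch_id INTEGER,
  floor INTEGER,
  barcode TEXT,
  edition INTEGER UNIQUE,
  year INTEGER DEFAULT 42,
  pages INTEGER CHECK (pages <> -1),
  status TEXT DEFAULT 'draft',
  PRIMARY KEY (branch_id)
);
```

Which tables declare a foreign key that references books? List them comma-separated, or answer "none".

No REFERENCES clause anywhere in the schema names books.

none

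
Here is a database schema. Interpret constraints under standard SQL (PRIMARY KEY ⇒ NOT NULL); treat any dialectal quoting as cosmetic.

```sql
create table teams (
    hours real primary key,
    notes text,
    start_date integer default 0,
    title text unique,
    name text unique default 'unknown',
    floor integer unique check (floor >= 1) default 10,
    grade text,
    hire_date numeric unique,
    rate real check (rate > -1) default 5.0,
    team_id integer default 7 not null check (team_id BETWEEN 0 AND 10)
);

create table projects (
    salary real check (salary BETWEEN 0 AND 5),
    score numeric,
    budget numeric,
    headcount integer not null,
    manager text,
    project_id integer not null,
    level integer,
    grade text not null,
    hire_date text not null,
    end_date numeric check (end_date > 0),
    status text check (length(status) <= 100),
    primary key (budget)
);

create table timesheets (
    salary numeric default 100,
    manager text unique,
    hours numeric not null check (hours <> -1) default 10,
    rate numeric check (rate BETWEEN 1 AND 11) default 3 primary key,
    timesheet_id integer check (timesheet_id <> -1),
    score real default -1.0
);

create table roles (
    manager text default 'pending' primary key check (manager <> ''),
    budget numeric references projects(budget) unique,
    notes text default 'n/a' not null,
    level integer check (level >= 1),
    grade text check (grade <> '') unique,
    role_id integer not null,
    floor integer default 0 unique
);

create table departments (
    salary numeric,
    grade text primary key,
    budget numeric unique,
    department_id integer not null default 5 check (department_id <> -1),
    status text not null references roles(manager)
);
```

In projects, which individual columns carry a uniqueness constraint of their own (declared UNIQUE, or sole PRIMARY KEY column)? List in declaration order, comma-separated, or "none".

- salary: no UNIQUE or single-column PK constraint.
- score: no UNIQUE or single-column PK constraint.
- budget: single-column PRIMARY KEY → unique.
- headcount: no UNIQUE or single-column PK constraint.
- manager: no UNIQUE or single-column PK constraint.
- project_id: no UNIQUE or single-column PK constraint.
- level: no UNIQUE or single-column PK constraint.
- grade: no UNIQUE or single-column PK constraint.
- hire_date: no UNIQUE or single-column PK constraint.
- end_date: no UNIQUE or single-column PK constraint.
- status: no UNIQUE or single-column PK constraint.

budget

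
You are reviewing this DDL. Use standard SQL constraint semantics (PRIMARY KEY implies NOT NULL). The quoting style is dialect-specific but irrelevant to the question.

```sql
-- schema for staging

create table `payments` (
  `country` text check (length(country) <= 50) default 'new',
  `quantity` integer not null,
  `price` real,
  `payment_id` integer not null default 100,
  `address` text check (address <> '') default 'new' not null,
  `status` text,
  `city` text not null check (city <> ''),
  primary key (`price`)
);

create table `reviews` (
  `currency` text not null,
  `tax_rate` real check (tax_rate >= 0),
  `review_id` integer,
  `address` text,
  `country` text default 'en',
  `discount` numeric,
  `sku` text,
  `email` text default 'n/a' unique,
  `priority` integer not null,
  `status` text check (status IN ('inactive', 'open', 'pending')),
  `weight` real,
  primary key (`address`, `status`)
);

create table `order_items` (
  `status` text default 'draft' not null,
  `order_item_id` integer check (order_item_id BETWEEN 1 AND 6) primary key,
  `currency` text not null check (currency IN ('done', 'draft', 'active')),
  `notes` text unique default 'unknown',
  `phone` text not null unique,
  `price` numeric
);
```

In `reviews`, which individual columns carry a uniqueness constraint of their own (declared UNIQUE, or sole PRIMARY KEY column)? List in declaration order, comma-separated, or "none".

- currency: no UNIQUE or single-column PK constraint.
- tax_rate: no UNIQUE or single-column PK constraint.
- review_id: no UNIQUE or single-column PK constraint.
- address: part of a composite PRIMARY KEY — only the tuple is unique, not this column on its own.
- country: no UNIQUE or single-column PK constraint.
- discount: no UNIQUE or single-column PK constraint.
- sku: no UNIQUE or single-column PK constraint.
- email: declared UNIQUE → unique.
- priority: no UNIQUE or single-column PK constraint.
- status: part of a composite PRIMARY KEY — only the tuple is unique, not this column on its own.
- weight: no UNIQUE or single-column PK constraint.

email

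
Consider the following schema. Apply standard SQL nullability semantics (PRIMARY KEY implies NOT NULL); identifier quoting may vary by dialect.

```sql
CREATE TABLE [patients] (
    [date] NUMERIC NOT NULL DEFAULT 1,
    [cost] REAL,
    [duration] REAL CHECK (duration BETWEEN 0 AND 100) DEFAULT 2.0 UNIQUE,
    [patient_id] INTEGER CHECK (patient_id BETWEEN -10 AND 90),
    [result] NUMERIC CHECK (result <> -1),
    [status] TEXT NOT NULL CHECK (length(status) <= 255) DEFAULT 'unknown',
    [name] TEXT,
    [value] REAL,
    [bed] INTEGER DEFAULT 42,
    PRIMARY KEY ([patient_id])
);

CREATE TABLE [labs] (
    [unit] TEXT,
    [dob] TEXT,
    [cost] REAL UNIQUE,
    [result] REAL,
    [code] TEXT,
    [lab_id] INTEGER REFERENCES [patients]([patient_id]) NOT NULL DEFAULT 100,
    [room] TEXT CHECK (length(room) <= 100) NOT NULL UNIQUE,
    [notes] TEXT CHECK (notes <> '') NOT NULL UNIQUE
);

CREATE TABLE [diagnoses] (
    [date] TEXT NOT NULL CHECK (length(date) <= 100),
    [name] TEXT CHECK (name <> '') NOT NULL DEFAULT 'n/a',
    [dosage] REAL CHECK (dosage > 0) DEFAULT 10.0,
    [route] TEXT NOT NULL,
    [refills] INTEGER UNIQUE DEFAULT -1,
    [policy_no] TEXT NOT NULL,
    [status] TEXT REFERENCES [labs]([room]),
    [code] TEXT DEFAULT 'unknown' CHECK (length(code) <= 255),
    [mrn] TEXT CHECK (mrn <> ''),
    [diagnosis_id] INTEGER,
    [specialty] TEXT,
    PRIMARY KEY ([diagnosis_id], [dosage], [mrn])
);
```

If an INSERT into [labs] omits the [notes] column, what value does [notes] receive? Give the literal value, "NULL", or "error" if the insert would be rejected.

error

notes has no DEFAULT clause.
Omitting it would insert NULL, but it is declared NOT NULL, so the INSERT fails.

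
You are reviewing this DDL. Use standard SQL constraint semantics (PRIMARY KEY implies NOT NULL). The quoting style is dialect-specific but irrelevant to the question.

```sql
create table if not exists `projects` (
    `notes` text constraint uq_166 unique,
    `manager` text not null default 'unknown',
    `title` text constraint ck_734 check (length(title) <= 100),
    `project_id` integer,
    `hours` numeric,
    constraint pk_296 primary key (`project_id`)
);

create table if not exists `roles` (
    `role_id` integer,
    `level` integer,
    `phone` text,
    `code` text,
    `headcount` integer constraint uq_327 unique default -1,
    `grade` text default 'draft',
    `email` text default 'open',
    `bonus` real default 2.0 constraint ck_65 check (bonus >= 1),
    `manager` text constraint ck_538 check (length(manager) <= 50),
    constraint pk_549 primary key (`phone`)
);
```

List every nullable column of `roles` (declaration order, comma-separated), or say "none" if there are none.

- role_id: no NOT NULL constraint applies → nullable.
- level: no NOT NULL constraint applies → nullable.
- phone: part of the PRIMARY KEY, which implies NOT NULL → not nullable.
- code: no NOT NULL constraint applies → nullable.
- headcount: UNIQUE does not imply NOT NULL → nullable.
- grade: DEFAULT only fills an omitted column; an explicit NULL is still allowed → nullable.
- email: DEFAULT only fills an omitted column; an explicit NULL is still allowed → nullable.
- bonus: CHECK does not forbid NULL (a CHECK constraint passes when its expression is NULL) → nullable.
- manager: CHECK does not forbid NULL (a CHECK constraint passes when its expression is NULL) → nullable.

role_id, level, code, headcount, grade, email, bonus, manager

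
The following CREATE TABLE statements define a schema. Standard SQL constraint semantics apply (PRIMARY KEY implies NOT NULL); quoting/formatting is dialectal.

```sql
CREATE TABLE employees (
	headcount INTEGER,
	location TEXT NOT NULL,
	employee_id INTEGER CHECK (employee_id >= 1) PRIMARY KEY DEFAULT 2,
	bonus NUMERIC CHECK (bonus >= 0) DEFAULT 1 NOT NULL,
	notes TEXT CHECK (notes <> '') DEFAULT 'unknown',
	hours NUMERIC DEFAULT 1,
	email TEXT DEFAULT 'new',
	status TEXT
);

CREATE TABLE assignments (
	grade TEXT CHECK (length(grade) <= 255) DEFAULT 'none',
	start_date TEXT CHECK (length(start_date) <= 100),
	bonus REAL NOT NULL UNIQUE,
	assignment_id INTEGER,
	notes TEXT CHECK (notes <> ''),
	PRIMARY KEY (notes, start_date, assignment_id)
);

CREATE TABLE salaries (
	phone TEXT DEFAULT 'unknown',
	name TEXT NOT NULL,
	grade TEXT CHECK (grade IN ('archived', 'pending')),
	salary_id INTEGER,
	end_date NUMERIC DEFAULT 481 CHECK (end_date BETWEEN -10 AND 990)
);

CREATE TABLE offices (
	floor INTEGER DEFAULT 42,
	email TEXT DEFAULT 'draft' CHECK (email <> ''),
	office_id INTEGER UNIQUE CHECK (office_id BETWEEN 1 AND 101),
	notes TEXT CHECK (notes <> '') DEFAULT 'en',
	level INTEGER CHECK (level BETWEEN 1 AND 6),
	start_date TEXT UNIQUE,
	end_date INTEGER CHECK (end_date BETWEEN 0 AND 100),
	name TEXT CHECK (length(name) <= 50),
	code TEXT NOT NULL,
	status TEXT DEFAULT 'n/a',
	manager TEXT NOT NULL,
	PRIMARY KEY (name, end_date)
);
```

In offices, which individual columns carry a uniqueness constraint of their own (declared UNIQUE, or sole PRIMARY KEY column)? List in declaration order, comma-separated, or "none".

office_id, start_date

- floor: no UNIQUE or single-column PK constraint.
- email: no UNIQUE or single-column PK constraint.
- office_id: declared UNIQUE → unique.
- notes: no UNIQUE or single-column PK constraint.
- level: no UNIQUE or single-column PK constraint.
- start_date: declared UNIQUE → unique.
- end_date: part of a composite PRIMARY KEY — only the tuple is unique, not this column on its own.
- name: part of a composite PRIMARY KEY — only the tuple is unique, not this column on its own.
- code: no UNIQUE or single-column PK constraint.
- status: no UNIQUE or single-column PK constraint.
- manager: no UNIQUE or single-column PK constraint.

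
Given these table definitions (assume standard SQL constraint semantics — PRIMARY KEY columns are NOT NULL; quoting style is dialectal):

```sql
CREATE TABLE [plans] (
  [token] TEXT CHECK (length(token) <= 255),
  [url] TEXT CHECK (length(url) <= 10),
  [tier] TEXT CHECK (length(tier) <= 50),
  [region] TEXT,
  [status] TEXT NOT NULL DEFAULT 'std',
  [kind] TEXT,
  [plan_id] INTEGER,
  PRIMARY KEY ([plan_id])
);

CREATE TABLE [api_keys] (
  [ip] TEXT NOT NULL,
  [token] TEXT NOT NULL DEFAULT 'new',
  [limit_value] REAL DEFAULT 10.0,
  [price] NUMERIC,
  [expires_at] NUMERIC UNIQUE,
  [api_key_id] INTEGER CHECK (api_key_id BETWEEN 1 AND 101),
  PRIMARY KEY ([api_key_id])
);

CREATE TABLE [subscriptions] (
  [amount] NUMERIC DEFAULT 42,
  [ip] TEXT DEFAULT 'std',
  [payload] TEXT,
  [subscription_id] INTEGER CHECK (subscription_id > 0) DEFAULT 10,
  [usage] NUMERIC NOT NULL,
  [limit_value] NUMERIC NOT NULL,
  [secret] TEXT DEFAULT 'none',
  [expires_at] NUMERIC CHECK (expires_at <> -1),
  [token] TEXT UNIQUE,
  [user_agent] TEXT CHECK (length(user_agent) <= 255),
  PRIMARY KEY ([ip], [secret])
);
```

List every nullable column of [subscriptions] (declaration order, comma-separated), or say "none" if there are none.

- amount: DEFAULT only fills an omitted column; an explicit NULL is still allowed → nullable.
- ip: part of the PRIMARY KEY, which implies NOT NULL → not nullable.
- payload: no NOT NULL constraint applies → nullable.
- subscription_id: CHECK does not forbid NULL (a CHECK constraint passes when its expression is NULL) → nullable.
- usage: declared NOT NULL → not nullable.
- limit_value: declared NOT NULL → not nullable.
- secret: part of the PRIMARY KEY, which implies NOT NULL → not nullable.
- expires_at: CHECK does not forbid NULL (a CHECK constraint passes when its expression is NULL) → nullable.
- token: UNIQUE does not imply NOT NULL → nullable.
- user_agent: CHECK does not forbid NULL (a CHECK constraint passes when its expression is NULL) → nullable.

amount, payload, subscription_id, expires_at, token, user_agent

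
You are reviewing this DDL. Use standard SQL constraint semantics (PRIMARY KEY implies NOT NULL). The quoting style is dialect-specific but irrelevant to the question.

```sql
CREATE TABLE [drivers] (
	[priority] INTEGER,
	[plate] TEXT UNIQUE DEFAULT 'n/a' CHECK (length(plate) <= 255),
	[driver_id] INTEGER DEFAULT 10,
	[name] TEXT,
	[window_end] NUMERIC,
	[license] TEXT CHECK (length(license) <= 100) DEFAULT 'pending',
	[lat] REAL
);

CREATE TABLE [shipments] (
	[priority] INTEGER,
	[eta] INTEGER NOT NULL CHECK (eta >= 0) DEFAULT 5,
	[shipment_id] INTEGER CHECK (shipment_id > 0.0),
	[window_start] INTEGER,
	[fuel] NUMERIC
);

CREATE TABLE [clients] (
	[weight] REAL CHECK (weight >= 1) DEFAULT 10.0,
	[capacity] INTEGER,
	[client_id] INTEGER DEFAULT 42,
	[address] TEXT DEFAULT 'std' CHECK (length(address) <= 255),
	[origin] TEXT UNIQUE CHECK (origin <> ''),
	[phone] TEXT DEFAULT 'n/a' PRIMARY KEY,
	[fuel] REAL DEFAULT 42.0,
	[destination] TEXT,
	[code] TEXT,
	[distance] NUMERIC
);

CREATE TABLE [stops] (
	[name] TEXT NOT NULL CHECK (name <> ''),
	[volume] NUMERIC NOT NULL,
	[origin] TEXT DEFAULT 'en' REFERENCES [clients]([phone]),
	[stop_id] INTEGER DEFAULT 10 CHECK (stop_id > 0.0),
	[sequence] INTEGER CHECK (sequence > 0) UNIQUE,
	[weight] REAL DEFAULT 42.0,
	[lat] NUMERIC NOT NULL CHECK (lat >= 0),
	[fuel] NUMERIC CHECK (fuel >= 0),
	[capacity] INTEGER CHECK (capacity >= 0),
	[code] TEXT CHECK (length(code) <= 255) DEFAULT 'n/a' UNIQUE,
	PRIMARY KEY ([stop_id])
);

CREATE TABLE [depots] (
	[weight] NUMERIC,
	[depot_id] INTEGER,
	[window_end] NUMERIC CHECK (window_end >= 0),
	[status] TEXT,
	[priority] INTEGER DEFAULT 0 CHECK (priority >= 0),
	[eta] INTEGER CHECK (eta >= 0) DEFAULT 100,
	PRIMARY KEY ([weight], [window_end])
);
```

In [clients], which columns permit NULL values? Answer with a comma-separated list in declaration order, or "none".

- weight: CHECK does not forbid NULL (a CHECK constraint passes when its expression is NULL) → nullable.
- capacity: no NOT NULL constraint applies → nullable.
- client_id: DEFAULT only fills an omitted column; an explicit NULL is still allowed → nullable.
- address: CHECK does not forbid NULL (a CHECK constraint passes when its expression is NULL) → nullable.
- origin: CHECK does not forbid NULL (a CHECK constraint passes when its expression is NULL) → nullable.
- phone: part of the PRIMARY KEY, which implies NOT NULL → not nullable.
- fuel: DEFAULT only fills an omitted column; an explicit NULL is still allowed → nullable.
- destination: no NOT NULL constraint applies → nullable.
- code: no NOT NULL constraint applies → nullable.
- distance: no NOT NULL constraint applies → nullable.

weight, capacity, client_id, address, origin, fuel, destination, code, distance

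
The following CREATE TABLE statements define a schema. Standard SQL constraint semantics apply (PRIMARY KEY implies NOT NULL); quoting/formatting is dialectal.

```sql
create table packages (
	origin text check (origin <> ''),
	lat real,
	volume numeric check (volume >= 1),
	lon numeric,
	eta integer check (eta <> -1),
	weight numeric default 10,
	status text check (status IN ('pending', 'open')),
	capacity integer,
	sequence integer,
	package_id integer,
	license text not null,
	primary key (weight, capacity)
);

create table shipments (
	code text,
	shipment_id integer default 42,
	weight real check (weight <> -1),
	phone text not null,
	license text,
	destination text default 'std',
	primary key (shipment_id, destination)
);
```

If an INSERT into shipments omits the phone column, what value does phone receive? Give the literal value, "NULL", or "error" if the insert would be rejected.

phone has no DEFAULT clause.
Omitting it would insert NULL, but it is declared NOT NULL, so the INSERT fails.

error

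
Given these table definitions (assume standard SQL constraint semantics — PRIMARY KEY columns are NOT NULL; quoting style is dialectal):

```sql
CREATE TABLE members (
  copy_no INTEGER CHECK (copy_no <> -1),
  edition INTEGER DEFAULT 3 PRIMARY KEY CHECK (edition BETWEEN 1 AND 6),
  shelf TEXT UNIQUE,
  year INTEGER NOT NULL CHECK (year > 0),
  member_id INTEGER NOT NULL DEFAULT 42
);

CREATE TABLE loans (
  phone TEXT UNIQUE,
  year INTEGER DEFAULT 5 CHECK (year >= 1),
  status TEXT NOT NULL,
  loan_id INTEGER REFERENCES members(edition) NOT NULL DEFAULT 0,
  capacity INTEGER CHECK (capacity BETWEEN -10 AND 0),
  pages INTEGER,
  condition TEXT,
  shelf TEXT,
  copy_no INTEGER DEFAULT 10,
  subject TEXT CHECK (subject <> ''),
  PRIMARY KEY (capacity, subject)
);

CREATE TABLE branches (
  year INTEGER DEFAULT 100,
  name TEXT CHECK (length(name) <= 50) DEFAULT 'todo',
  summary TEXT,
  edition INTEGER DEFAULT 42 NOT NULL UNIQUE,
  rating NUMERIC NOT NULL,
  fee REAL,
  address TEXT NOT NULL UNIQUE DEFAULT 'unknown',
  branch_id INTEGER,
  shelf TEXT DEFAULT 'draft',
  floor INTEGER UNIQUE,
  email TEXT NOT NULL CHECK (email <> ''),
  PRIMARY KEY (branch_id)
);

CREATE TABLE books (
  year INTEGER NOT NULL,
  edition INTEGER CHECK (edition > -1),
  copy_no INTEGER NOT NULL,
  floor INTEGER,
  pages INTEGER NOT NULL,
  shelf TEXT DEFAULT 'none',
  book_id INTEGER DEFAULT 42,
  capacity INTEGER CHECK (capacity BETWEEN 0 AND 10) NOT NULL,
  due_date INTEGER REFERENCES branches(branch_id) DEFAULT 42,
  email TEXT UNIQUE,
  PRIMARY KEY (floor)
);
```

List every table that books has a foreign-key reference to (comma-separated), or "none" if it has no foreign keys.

- due_date REFERENCES branches(branch_id).

branches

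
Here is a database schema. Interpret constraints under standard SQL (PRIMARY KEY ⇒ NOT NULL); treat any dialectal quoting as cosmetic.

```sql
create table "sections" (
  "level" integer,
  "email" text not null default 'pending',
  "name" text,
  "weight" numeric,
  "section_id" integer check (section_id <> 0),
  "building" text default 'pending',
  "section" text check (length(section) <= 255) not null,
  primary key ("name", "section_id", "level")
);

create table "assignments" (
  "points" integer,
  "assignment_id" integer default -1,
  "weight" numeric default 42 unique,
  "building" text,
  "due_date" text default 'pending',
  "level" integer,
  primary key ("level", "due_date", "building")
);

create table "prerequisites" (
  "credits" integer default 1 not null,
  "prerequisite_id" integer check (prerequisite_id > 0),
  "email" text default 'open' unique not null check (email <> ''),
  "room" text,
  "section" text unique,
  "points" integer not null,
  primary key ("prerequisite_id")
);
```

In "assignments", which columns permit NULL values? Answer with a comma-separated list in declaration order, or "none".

points, assignment_id, weight

- points: no NOT NULL constraint applies → nullable.
- assignment_id: DEFAULT only fills an omitted column; an explicit NULL is still allowed → nullable.
- weight: UNIQUE does not imply NOT NULL → nullable.
- building: part of the PRIMARY KEY, which implies NOT NULL → not nullable.
- due_date: part of the PRIMARY KEY, which implies NOT NULL → not nullable.
- level: part of the PRIMARY KEY, which implies NOT NULL → not nullable.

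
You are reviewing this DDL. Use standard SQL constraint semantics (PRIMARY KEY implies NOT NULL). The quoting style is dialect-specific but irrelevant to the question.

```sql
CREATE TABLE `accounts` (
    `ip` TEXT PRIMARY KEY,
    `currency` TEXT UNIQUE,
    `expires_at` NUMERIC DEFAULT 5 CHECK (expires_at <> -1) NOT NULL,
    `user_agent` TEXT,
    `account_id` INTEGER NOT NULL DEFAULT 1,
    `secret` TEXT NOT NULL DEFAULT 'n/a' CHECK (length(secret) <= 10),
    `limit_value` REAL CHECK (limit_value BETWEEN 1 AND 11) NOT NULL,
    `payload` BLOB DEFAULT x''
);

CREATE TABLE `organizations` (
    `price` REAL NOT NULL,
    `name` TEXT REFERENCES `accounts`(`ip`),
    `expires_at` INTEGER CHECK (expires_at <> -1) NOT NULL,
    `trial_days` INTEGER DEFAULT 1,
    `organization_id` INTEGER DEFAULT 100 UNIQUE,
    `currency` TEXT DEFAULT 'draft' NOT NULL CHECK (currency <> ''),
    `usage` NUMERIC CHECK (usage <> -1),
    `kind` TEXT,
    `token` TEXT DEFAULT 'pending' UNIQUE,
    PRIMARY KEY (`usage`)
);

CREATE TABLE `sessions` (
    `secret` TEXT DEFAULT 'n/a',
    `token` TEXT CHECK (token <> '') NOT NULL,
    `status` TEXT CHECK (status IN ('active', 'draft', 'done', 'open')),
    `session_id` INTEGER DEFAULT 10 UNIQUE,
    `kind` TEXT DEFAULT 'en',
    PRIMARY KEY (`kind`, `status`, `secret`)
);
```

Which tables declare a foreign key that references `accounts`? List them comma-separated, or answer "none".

- organizations.name references accounts(ip).

organizations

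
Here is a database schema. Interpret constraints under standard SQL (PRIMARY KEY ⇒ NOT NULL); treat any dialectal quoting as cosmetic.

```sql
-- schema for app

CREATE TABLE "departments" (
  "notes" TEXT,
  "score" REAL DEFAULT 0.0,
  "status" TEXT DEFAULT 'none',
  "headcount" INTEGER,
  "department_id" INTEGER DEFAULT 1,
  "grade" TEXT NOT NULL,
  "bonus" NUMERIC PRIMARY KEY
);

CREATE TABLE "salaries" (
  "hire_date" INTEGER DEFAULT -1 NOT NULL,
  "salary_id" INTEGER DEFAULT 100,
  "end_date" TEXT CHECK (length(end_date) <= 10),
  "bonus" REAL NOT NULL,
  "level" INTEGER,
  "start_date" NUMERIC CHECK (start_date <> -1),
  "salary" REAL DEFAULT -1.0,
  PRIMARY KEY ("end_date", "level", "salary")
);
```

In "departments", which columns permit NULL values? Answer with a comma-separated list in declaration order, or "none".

notes, score, status, headcount, department_id

- notes: no NOT NULL constraint applies → nullable.
- score: DEFAULT only fills an omitted column; an explicit NULL is still allowed → nullable.
- status: DEFAULT only fills an omitted column; an explicit NULL is still allowed → nullable.
- headcount: no NOT NULL constraint applies → nullable.
- department_id: DEFAULT only fills an omitted column; an explicit NULL is still allowed → nullable.
- grade: declared NOT NULL → not nullable.
- bonus: part of the PRIMARY KEY, which implies NOT NULL → not nullable.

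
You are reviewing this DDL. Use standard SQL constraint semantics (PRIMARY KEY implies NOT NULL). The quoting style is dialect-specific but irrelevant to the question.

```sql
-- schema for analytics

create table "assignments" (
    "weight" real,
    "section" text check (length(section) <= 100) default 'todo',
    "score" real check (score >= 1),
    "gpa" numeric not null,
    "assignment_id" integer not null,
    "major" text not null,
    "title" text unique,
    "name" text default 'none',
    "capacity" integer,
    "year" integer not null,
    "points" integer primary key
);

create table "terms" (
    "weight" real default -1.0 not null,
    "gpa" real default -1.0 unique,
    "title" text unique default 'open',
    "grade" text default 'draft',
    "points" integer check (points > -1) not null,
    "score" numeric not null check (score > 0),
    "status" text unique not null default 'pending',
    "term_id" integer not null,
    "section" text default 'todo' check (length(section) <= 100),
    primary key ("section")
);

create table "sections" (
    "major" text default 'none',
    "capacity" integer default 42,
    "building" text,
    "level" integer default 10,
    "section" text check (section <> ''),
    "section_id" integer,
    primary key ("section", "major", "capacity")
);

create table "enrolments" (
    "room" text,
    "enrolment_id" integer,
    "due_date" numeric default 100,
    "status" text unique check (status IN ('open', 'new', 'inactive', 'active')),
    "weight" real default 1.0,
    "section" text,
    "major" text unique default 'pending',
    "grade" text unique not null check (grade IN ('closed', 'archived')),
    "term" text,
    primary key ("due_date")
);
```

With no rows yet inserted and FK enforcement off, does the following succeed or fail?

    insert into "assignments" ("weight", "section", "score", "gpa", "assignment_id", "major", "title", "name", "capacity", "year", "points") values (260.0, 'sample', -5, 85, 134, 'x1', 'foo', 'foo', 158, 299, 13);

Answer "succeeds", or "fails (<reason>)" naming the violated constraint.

The value -5 for score violates CHECK (score >= 1).

fails (CHECK on score)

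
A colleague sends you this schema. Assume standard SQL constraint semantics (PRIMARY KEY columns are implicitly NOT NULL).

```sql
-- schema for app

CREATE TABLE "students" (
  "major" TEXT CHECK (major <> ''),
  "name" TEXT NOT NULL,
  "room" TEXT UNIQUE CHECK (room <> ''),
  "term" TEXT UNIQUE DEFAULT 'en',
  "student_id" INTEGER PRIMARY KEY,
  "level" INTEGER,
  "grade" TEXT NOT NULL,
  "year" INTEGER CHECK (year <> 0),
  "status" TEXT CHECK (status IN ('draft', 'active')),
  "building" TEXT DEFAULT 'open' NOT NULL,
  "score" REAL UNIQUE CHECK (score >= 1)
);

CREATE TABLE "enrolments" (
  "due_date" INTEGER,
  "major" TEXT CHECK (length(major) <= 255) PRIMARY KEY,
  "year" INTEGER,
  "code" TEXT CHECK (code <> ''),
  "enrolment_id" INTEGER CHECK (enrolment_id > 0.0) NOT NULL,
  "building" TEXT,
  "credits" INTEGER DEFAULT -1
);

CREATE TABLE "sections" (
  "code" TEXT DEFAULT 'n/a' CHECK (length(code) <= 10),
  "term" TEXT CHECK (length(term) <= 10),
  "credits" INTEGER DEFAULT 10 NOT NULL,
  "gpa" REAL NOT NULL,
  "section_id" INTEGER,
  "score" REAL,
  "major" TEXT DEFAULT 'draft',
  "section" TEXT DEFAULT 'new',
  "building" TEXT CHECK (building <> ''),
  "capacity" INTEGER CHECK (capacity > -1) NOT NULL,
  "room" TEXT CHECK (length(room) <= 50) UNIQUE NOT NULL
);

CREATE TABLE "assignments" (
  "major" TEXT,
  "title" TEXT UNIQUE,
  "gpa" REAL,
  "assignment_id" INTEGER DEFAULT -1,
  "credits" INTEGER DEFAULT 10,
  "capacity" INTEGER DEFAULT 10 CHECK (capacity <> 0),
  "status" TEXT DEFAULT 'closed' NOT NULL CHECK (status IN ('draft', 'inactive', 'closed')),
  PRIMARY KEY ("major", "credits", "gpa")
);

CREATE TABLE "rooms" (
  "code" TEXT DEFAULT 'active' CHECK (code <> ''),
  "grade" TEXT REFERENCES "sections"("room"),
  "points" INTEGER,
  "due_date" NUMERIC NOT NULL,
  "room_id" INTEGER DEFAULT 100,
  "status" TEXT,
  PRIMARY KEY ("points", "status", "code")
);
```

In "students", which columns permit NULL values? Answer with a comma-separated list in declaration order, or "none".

major, room, term, level, year, status, score

- major: CHECK does not forbid NULL (a CHECK constraint passes when its expression is NULL) → nullable.
- name: declared NOT NULL → not nullable.
- room: CHECK does not forbid NULL (a CHECK constraint passes when its expression is NULL) → nullable.
- term: UNIQUE does not imply NOT NULL → nullable.
- student_id: part of the PRIMARY KEY, which implies NOT NULL → not nullable.
- level: no NOT NULL constraint applies → nullable.
- grade: declared NOT NULL → not nullable.
- year: CHECK does not forbid NULL (a CHECK constraint passes when its expression is NULL) → nullable.
- status: CHECK does not forbid NULL (a CHECK constraint passes when its expression is NULL) → nullable.
- building: declared NOT NULL → not nullable.
- score: CHECK does not forbid NULL (a CHECK constraint passes when its expression is NULL) → nullable.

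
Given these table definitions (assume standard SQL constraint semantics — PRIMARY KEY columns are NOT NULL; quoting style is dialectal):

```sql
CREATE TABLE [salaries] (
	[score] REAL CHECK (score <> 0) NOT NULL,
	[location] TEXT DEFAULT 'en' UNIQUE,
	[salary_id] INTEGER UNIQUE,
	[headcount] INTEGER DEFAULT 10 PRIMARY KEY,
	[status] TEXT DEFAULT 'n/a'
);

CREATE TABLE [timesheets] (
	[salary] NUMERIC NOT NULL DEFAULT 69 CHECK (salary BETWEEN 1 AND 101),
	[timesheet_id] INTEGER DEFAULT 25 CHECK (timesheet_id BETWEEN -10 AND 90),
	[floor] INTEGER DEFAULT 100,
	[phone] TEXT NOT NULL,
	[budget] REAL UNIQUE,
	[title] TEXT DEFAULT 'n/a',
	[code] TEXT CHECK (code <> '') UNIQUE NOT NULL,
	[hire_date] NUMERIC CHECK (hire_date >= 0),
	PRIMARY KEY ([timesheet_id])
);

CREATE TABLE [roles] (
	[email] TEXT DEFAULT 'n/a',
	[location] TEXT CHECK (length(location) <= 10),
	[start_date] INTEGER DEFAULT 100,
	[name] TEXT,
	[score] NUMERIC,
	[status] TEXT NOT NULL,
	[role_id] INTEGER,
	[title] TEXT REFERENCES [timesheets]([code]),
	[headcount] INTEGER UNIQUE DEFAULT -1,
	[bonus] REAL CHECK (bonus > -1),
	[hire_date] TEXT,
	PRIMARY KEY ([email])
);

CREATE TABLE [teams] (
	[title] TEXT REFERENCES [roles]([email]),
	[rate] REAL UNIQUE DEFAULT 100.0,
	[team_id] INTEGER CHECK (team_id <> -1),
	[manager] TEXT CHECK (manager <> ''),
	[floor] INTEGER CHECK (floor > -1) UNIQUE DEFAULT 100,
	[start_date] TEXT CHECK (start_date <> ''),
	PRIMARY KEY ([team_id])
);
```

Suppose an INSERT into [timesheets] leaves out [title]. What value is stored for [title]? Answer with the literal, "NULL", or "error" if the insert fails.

'n/a'

title has an explicit DEFAULT 'n/a'.
When the column is omitted from an INSERT, that default is used.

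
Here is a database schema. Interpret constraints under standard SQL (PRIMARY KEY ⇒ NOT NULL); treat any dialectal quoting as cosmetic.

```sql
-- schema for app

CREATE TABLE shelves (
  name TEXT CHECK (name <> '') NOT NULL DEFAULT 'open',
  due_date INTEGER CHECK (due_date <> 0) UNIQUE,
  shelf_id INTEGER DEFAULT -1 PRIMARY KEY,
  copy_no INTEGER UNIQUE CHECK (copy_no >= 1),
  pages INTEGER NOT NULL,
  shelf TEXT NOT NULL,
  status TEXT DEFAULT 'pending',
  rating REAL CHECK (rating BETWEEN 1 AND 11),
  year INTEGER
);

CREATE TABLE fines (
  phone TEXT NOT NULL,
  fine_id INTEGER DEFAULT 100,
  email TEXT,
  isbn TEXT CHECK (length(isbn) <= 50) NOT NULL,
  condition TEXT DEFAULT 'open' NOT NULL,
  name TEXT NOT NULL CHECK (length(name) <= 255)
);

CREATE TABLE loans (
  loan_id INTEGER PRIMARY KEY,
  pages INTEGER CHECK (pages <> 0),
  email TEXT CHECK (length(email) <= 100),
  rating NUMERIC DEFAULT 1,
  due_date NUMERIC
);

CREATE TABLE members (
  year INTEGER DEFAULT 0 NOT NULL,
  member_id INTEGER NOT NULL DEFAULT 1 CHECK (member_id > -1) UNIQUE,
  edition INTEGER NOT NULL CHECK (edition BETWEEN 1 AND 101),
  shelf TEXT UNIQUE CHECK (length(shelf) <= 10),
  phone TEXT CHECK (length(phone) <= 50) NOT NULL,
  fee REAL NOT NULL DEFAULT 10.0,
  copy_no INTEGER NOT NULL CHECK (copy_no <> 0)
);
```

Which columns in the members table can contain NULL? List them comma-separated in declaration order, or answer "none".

shelf

- year: declared NOT NULL → not nullable.
- member_id: declared NOT NULL → not nullable.
- edition: declared NOT NULL → not nullable.
- shelf: CHECK does not forbid NULL (a CHECK constraint passes when its expression is NULL) → nullable.
- phone: declared NOT NULL → not nullable.
- fee: declared NOT NULL → not nullable.
- copy_no: declared NOT NULL → not nullable.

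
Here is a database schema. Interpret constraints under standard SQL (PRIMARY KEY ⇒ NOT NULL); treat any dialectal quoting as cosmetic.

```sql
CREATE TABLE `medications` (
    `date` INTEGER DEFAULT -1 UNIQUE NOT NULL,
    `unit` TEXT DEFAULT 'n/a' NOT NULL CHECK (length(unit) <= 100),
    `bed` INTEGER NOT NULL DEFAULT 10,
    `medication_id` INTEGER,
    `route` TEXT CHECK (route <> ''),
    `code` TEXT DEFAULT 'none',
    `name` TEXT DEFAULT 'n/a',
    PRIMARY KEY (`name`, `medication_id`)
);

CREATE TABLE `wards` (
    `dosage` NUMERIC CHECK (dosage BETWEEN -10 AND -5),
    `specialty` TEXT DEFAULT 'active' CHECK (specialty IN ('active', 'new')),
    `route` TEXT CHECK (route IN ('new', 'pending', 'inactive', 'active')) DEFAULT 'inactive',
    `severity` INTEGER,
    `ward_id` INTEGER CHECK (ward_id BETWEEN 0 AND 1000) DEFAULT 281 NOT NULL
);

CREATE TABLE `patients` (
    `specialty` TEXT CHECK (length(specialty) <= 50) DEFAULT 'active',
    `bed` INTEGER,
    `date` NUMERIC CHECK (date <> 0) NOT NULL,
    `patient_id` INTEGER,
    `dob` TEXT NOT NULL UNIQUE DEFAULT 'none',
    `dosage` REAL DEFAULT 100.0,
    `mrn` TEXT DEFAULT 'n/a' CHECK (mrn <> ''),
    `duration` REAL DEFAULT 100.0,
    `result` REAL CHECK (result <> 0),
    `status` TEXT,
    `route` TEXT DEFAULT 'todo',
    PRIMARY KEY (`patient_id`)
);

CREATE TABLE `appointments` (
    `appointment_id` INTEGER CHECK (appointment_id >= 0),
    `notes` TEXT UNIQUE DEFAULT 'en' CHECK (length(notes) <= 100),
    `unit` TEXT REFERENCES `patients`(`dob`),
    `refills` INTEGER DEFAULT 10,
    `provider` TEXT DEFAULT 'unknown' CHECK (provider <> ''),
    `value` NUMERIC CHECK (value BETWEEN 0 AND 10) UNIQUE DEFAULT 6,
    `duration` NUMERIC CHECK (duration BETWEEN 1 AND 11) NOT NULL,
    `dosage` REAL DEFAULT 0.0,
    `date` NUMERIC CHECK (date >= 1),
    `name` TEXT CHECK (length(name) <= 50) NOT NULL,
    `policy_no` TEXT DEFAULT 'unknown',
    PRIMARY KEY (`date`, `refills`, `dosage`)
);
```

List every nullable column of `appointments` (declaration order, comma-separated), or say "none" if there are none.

- appointment_id: CHECK does not forbid NULL (a CHECK constraint passes when its expression is NULL) → nullable.
- notes: CHECK does not forbid NULL (a CHECK constraint passes when its expression is NULL) → nullable.
- unit: a foreign key column may be NULL unless separately constrained → nullable.
- refills: part of the PRIMARY KEY, which implies NOT NULL → not nullable.
- provider: CHECK does not forbid NULL (a CHECK constraint passes when its expression is NULL) → nullable.
- value: CHECK does not forbid NULL (a CHECK constraint passes when its expression is NULL) → nullable.
- duration: declared NOT NULL → not nullable.
- dosage: part of the PRIMARY KEY, which implies NOT NULL → not nullable.
- date: part of the PRIMARY KEY, which implies NOT NULL → not nullable.
- name: declared NOT NULL → not nullable.
- policy_no: DEFAULT only fills an omitted column; an explicit NULL is still allowed → nullable.

appointment_id, notes, unit, provider, value, policy_no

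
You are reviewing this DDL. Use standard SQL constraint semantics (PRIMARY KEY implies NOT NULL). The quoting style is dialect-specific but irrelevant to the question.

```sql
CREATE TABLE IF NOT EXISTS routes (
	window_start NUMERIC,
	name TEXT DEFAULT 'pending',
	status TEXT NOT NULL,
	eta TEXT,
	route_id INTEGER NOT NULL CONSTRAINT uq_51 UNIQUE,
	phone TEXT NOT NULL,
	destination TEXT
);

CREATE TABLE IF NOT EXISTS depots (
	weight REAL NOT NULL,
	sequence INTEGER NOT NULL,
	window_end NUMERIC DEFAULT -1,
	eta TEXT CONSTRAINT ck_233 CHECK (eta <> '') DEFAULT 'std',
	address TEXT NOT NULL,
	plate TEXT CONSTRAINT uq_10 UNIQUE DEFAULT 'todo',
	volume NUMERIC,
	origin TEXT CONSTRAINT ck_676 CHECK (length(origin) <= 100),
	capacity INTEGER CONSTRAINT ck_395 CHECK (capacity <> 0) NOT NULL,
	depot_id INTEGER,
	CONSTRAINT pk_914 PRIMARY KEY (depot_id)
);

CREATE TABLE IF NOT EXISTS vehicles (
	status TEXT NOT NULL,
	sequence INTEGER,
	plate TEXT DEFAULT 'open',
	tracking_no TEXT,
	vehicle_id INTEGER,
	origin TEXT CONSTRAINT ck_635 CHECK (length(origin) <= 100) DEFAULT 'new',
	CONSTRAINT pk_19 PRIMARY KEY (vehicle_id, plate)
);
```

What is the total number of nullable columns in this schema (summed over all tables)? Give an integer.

12

routes: 4 nullable (window_start, name, eta, destination — PK none and explicit NOT NULL columns excluded).
depots: 5 nullable (window_end, eta, plate, volume, origin — PK (depot_id) and explicit NOT NULL columns excluded).
vehicles: 3 nullable (sequence, tracking_no, origin — PK (vehicle_id, plate) and explicit NOT NULL columns excluded).
Total: 4 + 5 + 3 = 12.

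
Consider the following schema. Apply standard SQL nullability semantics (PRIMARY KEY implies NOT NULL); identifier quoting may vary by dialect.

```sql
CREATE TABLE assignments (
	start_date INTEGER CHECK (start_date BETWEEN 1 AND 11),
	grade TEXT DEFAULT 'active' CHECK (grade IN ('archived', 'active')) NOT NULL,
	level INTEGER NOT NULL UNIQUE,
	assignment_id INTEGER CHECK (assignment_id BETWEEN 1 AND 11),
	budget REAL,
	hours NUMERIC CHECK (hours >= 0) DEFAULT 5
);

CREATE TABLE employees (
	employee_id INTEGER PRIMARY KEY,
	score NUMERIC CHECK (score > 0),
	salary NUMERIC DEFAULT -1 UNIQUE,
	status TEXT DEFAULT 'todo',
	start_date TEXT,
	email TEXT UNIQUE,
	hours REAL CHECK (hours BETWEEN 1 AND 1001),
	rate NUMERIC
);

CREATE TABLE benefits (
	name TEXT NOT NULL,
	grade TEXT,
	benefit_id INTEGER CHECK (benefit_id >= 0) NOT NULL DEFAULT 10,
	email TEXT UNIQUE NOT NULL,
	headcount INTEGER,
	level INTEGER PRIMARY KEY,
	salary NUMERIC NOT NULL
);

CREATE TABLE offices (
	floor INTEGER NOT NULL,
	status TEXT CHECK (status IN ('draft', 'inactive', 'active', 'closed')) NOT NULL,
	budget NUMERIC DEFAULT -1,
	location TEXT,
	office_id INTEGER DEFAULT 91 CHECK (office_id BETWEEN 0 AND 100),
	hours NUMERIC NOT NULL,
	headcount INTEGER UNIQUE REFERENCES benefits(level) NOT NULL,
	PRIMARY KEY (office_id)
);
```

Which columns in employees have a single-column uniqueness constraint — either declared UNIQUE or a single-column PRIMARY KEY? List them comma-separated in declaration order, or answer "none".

- employee_id: single-column PRIMARY KEY → unique.
- score: no UNIQUE or single-column PK constraint.
- salary: declared UNIQUE → unique.
- status: no UNIQUE or single-column PK constraint.
- start_date: no UNIQUE or single-column PK constraint.
- email: declared UNIQUE → unique.
- hours: no UNIQUE or single-column PK constraint.
- rate: no UNIQUE or single-column PK constraint.

employee_id, salary, email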